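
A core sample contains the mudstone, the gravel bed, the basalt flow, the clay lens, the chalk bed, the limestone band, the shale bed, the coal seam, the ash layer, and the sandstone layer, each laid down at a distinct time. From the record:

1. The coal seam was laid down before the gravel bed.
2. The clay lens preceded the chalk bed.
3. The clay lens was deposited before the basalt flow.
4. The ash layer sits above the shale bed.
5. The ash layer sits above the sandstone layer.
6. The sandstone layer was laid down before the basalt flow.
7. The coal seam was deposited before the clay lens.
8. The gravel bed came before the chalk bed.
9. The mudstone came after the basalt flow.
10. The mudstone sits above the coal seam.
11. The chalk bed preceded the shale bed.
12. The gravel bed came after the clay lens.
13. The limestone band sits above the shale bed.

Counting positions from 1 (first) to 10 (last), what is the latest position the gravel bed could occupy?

The gravel bed must come before the ash layer, the chalk bed, the limestone band, and the shale bed — 4 layers forced after it.
Everything else can be placed before the gravel bed in some valid order, so the gravel bed can sit as late as position 10 − 4 = 6.

6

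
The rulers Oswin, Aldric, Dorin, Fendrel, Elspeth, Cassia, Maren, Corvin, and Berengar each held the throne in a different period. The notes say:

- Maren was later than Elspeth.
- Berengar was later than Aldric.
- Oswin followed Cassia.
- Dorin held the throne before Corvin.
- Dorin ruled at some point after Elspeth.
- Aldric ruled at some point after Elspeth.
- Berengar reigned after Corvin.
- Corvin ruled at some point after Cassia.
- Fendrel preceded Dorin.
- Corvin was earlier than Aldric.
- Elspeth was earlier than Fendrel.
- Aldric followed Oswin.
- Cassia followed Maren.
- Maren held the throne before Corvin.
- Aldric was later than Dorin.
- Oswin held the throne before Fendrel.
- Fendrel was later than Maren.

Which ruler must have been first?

Elspeth

Elspeth has a chain of constraints placing them before every other ruler, so Elspeth must be first.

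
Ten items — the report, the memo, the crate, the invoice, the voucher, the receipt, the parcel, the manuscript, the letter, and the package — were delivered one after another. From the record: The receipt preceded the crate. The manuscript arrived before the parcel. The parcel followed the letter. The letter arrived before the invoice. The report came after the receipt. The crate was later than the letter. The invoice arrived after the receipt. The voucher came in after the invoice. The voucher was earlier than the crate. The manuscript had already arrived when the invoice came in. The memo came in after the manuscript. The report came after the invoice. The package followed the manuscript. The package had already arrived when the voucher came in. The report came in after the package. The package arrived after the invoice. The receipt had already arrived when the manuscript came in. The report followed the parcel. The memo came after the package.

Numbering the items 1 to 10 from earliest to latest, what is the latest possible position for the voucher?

9

The voucher must come before the crate — 1 item forced after it.
Everything else can be placed before the voucher in some valid order, so the voucher can sit as late as position 10 − 1 = 9.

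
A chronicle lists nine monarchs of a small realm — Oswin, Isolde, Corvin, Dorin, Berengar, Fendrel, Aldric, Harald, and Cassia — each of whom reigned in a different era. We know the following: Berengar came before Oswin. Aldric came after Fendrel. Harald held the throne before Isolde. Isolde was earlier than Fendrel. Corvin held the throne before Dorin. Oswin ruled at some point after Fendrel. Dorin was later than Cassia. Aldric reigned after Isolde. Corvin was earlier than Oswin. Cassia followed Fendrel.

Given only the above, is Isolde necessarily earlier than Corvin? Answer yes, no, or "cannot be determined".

No chain of stated constraints runs from Isolde to Corvin, and none runs from Corvin to Isolde either.
So the relative order of Isolde and Corvin is not fixed by the given facts.

cannot be determined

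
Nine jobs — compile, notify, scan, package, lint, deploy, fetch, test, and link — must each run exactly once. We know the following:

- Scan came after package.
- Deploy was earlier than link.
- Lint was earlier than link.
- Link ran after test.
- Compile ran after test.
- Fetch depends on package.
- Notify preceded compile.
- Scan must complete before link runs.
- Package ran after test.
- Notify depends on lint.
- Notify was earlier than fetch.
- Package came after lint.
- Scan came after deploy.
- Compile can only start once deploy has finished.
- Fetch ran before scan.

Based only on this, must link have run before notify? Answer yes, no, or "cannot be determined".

no

Tracing the constraints gives notify → fetch → scan → link, so notify must come before link.
That means link cannot be before notify.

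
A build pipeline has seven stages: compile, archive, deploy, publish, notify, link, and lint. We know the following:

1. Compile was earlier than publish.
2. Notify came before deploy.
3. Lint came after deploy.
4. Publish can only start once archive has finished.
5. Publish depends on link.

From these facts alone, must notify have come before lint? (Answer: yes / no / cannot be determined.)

Chain the constraints: notify → deploy → lint. Each link is directly stated, so notify comes before lint.

yes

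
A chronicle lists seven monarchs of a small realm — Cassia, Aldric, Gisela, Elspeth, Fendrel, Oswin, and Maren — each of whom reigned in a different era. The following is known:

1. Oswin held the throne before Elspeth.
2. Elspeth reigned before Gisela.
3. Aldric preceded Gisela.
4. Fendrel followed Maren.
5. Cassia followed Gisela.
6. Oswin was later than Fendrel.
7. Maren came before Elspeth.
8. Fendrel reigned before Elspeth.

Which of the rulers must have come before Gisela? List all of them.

Directly stated before Gisela: Aldric and Elspeth.
Fendrel reaches Gisela via Fendrel → Elspeth → Gisela.
Maren reaches Gisela via Maren → Elspeth → Gisela.
Oswin reaches Gisela via Oswin → Elspeth → Gisela.

Aldric, Elspeth, Fendrel, Maren, Oswin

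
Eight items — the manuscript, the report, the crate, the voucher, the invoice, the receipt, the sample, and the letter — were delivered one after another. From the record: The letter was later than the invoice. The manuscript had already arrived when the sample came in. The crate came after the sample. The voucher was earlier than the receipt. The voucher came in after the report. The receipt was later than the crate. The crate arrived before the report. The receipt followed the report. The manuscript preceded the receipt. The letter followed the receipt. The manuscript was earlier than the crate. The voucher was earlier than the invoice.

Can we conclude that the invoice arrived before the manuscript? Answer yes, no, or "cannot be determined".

no

Tracing the constraints gives the manuscript → the crate → the report → the voucher → the invoice, so the manuscript must come before the invoice.
That means the invoice cannot be before the manuscript.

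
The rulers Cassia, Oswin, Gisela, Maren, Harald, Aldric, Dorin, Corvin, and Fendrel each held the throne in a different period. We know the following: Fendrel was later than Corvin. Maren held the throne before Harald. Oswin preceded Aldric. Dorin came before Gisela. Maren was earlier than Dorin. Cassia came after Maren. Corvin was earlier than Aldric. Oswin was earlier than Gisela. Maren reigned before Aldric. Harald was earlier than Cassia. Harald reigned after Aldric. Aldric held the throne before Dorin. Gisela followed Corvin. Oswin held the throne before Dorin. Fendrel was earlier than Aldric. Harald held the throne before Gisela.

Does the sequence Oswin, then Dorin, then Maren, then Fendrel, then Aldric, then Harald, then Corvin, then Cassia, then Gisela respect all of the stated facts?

no

The constraints require Aldric before Dorin, but in the proposed sequence Dorin appears ahead of Aldric. That one violation is enough.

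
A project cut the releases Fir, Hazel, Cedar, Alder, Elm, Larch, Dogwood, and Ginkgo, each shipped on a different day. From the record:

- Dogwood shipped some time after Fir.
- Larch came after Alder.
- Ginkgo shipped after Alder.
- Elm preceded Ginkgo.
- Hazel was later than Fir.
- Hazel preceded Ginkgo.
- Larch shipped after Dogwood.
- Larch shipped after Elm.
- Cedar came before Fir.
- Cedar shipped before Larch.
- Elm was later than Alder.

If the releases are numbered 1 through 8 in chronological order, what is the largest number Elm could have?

6

Elm must come before Ginkgo and Larch — 2 releases forced after it.
Everything else can be placed before Elm in some valid order, so Elm can sit as late as position 8 − 2 = 6.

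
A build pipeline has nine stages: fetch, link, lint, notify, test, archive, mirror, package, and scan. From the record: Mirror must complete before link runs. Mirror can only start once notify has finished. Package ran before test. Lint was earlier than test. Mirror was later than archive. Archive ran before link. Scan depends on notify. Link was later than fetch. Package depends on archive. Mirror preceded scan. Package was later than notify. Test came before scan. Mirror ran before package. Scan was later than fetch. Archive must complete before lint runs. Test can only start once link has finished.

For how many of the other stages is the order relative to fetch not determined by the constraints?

5

Forced after fetch: link, scan, and test.
That leaves archive, lint, mirror, notify, and package with no forced order relative to fetch — 5.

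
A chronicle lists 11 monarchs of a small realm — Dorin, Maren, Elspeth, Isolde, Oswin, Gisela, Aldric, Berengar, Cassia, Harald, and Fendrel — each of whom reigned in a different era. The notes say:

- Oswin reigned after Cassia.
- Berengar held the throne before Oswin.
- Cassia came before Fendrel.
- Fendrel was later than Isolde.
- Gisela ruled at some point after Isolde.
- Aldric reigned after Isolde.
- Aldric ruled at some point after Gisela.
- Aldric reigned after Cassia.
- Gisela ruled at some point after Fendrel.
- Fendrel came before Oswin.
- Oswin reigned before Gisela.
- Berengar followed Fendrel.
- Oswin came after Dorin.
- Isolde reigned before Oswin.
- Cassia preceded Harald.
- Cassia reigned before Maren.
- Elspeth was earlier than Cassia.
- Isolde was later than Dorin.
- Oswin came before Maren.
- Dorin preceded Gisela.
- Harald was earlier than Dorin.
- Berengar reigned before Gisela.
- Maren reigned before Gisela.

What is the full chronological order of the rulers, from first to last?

The constraints fix every adjacent pair, so only one ordering works:
Elspeth → Cassia → Harald → Dorin → Isolde → Fendrel → Berengar → Oswin → Maren → Gisela → Aldric.

Elspeth, Cassia, Harald, Dorin, Isolde, Fendrel, Berengar, Oswin, Maren, Gisela, Aldric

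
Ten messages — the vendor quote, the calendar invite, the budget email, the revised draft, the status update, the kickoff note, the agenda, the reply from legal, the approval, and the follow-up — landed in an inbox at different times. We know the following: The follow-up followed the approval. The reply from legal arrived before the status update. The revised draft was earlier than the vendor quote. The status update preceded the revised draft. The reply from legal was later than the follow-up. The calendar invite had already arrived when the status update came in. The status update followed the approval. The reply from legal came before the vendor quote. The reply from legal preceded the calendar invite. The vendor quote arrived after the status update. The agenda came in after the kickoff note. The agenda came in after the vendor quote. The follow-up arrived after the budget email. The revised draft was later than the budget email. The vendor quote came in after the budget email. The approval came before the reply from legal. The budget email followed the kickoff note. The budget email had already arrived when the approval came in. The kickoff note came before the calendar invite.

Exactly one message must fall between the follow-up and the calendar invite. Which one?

Tracing the constraints gives the follow-up → the reply from legal → the calendar invite, so the reply from legal sits after the follow-up and before the calendar invite.
No other message is forced both after the follow-up and before the calendar invite.

the reply from legal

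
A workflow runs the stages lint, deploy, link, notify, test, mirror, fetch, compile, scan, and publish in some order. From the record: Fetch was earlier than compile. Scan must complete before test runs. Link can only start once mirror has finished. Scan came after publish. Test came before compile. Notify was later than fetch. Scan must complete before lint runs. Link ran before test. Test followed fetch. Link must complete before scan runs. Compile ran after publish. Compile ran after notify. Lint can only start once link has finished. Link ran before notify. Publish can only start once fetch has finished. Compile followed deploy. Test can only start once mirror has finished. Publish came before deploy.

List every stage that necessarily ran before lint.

fetch, link, mirror, publish, scan

Directly stated before lint: link and scan.
Fetch reaches lint via fetch → publish → scan → lint.
Mirror reaches lint via mirror → link → lint.
Publish reaches lint via publish → scan → lint.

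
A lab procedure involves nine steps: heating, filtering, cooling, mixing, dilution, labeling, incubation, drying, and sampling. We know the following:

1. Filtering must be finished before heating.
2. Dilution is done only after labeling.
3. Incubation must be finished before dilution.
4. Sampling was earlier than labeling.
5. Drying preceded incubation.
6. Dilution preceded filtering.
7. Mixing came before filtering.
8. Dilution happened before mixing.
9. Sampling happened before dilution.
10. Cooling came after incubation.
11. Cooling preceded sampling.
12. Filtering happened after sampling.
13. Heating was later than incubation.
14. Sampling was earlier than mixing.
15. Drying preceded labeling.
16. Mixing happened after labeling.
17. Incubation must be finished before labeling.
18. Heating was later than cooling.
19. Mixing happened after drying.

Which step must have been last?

Every other step has a chain of constraints placing it before heating, so heating is last.

heating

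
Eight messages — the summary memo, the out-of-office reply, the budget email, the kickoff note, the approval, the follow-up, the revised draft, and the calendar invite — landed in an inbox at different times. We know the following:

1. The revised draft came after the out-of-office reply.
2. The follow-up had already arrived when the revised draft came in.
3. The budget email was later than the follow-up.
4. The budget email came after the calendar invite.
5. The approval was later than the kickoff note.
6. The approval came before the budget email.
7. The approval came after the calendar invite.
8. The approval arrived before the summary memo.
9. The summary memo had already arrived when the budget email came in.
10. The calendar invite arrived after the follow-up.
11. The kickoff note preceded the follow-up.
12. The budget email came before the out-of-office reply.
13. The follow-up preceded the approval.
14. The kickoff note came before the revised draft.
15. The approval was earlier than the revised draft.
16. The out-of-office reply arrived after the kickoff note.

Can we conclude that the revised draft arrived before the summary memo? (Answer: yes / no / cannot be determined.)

Tracing the constraints gives the summary memo → the budget email → the out-of-office reply → the revised draft, so the summary memo must come before the revised draft.
That means the revised draft cannot be before the summary memo.

no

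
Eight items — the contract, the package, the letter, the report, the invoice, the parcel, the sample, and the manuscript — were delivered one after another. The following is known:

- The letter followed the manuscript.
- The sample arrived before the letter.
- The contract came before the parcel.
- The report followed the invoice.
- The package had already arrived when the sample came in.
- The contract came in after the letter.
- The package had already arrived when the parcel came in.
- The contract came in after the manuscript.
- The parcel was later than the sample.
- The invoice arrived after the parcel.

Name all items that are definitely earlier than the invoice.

Directly stated before the invoice: the parcel.
The contract reaches the invoice via the contract → the parcel → the invoice.
The letter reaches the invoice via the letter → the contract → the parcel → the invoice.
The manuscript reaches the invoice via the manuscript → the contract → the parcel → the invoice.
Likewise the package and the sample each reach the invoice by chaining the stated constraints.
No chain forces the report ahead of the invoice.

the contract, the letter, the manuscript, the package, the parcel, the sample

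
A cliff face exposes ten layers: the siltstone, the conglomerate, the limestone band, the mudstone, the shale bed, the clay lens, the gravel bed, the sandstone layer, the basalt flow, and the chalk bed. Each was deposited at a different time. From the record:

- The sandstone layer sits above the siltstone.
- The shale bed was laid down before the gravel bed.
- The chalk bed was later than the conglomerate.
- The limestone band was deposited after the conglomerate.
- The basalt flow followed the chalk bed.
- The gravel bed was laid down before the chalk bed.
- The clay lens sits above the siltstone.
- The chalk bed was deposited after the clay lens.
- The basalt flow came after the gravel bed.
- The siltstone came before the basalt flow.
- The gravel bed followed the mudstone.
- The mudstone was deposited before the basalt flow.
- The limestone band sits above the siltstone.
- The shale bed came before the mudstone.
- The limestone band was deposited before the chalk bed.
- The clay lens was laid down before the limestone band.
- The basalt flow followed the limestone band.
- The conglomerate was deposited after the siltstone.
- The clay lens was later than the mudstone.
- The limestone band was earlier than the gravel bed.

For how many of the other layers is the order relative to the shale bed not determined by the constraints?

3

Forced after the shale bed: the basalt flow, the chalk bed, the clay lens, the gravel bed, the limestone band, and the mudstone.
That leaves the conglomerate, the sandstone layer, and the siltstone with no forced order relative to the shale bed — 3.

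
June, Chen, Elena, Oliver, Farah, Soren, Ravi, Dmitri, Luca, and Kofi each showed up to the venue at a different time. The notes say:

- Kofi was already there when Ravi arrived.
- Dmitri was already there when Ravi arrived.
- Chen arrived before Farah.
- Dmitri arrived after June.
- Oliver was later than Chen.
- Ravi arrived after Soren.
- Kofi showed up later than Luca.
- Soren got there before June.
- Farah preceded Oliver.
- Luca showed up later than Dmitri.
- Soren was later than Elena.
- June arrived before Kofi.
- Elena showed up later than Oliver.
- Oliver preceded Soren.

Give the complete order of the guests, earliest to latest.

Chen, Farah, Oliver, Elena, Soren, June, Dmitri, Luca, Kofi, Ravi

The constraints fix every adjacent pair, so only one ordering works:
Chen → Farah → Oliver → Elena → Soren → June → Dmitri → Luca → Kofi → Ravi.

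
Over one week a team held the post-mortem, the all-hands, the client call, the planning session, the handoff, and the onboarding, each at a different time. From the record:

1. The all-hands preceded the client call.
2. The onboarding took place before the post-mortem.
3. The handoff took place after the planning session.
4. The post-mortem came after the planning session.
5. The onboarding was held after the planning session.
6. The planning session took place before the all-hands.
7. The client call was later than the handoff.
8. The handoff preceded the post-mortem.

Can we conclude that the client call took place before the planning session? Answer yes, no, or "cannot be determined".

Tracing the constraints gives the planning session → the all-hands → the client call, so the planning session must come before the client call.
That means the client call cannot be before the planning session.

no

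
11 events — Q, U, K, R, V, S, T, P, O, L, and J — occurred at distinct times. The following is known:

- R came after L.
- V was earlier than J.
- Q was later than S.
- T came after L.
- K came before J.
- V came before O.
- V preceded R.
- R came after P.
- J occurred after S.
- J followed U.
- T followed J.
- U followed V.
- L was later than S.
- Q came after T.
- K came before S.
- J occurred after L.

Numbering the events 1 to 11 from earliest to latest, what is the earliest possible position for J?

6

K, L, S, U, and V must all come before J — 5 forced predecessors.
Nothing else is forced ahead of J, so its earliest slot is position 5 + 1 = 6.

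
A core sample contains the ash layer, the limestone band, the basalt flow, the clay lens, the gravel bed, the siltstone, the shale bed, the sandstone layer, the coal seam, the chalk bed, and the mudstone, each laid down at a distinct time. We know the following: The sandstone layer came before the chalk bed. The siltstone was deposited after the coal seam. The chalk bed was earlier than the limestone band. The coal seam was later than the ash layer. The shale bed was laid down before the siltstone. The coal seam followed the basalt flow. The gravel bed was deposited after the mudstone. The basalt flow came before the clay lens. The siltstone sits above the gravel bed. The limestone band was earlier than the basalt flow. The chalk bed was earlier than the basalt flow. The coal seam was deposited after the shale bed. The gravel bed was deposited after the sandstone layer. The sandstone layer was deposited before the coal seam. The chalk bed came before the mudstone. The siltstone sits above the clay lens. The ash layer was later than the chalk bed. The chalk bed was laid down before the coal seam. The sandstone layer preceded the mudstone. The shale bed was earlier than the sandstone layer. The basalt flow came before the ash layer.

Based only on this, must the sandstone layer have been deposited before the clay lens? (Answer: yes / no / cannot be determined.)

Chain the constraints: the sandstone layer → the chalk bed → the basalt flow → the clay lens. Each link is directly stated, so the sandstone layer comes before the clay lens.

yes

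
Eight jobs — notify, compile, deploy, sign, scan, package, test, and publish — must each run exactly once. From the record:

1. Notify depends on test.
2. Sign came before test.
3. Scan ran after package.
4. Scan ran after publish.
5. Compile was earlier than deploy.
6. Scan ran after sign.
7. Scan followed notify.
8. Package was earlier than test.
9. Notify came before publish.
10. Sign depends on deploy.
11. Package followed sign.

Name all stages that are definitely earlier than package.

compile, deploy, sign

Directly stated before package: sign.
Compile reaches package via compile → deploy → sign → package.
Deploy reaches package via deploy → sign → package.
No chain forces publish (or any of the others) ahead of package.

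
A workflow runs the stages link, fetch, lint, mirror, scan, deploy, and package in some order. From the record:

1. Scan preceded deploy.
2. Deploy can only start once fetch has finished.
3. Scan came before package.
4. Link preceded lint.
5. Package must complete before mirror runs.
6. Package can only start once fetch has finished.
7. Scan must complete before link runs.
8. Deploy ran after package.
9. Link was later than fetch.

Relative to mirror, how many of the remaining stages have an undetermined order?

3

Forced before mirror: fetch, package, and scan.
That leaves deploy, link, and lint with no forced order relative to mirror — 3.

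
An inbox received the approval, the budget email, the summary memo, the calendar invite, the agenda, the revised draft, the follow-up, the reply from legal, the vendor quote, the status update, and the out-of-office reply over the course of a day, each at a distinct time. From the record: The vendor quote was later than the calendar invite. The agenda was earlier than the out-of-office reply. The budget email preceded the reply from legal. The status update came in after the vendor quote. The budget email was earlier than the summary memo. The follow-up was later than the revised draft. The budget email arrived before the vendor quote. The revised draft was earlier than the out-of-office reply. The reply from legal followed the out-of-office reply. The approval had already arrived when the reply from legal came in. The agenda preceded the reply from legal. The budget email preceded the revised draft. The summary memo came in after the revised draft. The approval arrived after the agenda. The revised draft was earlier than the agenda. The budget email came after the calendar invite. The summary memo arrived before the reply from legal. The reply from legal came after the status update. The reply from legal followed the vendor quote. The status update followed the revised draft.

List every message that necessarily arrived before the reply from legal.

the agenda, the approval, the budget email, the calendar invite, the out-of-office reply, the revised draft, the status update, the summary memo, the vendor quote

Directly stated before the reply from legal: the agenda, the approval, the budget email, the out-of-office reply, the status update, the summary memo, and the vendor quote.
The calendar invite reaches the reply from legal via the calendar invite → the vendor quote → the reply from legal.
The revised draft reaches the reply from legal via the revised draft → the status update → the reply from legal.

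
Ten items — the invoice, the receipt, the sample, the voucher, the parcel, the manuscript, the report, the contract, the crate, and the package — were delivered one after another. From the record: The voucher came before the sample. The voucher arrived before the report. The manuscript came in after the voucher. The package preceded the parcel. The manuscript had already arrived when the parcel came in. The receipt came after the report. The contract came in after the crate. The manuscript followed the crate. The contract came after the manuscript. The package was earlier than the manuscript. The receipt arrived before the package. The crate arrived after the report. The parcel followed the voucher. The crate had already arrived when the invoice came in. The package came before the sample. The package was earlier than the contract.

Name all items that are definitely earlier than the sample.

the package, the receipt, the report, the voucher

Directly stated before the sample: the package and the voucher.
The receipt reaches the sample via the receipt → the package → the sample.
The report reaches the sample via the report → the receipt → the package → the sample.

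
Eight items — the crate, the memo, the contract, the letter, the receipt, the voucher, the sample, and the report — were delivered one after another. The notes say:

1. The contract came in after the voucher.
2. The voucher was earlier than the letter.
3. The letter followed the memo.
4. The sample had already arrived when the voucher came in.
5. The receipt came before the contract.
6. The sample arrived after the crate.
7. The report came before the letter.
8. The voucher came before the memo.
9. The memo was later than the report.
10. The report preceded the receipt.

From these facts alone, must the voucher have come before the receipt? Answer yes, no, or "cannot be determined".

No chain of stated constraints runs from the voucher to the receipt, and none runs from the receipt to the voucher either.
So the relative order of the voucher and the receipt is not fixed by the given facts.

cannot be determined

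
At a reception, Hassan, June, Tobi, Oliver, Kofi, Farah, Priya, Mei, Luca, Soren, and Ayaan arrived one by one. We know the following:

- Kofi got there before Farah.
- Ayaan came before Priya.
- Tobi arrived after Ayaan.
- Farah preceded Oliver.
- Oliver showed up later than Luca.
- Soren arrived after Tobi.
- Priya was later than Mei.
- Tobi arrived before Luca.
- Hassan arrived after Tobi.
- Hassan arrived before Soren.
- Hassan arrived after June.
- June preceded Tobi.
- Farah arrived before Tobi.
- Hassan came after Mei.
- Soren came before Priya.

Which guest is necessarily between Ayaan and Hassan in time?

Tobi

Tracing the constraints gives Ayaan → Tobi → Hassan, so Tobi sits after Ayaan and before Hassan.
No other guest is forced both after Ayaan and before Hassan.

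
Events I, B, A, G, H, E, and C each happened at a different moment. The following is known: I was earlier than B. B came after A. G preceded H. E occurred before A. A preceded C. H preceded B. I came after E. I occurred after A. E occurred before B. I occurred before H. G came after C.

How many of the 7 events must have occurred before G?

Directly stated before G: C.
A reaches G via A → C → G.
E reaches G via E → A → C → G.
That's A, C, and E — 3 in all.

3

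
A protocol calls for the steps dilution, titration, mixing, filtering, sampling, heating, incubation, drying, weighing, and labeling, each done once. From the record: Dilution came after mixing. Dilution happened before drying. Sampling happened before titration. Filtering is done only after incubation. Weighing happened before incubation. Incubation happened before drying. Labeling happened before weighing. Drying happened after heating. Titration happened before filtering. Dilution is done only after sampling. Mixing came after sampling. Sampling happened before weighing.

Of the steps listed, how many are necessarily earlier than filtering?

5

Directly stated before filtering: incubation and titration.
Labeling reaches filtering via labeling → weighing → incubation → filtering.
Sampling reaches filtering via sampling → titration → filtering.
Weighing reaches filtering via weighing → incubation → filtering.
No chain forces mixing (or any of the others) ahead of filtering.
That's incubation, labeling, sampling, titration, and weighing — 5 in all.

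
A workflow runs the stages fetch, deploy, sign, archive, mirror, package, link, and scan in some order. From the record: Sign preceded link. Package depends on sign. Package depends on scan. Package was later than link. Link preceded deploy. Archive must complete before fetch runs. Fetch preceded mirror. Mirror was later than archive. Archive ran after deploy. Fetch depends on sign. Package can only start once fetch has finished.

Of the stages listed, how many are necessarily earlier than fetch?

Directly stated before fetch: archive and sign.
Deploy reaches fetch via deploy → archive → fetch.
Link reaches fetch via link → deploy → archive → fetch.
No chain forces mirror (or any of the others) ahead of fetch.
That's archive, deploy, link, and sign — 4 in all.

4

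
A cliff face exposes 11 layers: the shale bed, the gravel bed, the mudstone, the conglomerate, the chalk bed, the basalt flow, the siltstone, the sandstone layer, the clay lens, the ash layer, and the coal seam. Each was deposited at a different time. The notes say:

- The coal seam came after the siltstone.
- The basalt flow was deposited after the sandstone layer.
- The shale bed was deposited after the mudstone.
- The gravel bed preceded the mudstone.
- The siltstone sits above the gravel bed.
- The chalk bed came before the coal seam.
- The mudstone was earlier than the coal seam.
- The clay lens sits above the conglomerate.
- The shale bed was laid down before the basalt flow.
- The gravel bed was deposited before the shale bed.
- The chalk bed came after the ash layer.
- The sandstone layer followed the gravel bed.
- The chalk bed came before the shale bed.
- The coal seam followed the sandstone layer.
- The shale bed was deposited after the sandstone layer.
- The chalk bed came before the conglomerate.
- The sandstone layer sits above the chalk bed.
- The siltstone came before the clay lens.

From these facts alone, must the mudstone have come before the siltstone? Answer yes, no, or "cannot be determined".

No chain of stated constraints runs from the mudstone to the siltstone, and none runs from the siltstone to the mudstone either.
So the relative order of the mudstone and the siltstone is not fixed by the given facts.

cannot be determined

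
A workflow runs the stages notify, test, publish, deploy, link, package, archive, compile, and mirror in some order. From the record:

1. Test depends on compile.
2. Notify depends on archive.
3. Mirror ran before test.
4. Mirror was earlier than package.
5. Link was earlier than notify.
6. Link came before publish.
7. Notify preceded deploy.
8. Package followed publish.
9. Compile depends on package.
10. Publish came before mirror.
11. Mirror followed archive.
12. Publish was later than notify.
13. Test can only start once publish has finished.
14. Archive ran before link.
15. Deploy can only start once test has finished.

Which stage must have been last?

deploy

Every other stage has a chain of constraints placing it before deploy, so deploy is last.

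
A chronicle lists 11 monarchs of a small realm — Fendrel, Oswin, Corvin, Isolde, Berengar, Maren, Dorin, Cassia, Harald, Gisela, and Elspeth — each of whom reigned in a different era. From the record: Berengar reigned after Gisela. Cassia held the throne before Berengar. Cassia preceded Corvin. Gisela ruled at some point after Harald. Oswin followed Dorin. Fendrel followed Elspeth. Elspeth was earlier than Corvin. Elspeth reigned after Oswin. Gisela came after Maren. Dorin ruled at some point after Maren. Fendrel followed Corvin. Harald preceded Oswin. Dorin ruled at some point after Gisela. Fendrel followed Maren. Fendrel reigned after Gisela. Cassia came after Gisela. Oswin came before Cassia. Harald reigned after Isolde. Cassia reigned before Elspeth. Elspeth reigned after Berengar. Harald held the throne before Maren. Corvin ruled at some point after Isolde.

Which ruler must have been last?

Fendrel

Every other ruler has a chain of constraints placing them before Fendrel, so Fendrel is last.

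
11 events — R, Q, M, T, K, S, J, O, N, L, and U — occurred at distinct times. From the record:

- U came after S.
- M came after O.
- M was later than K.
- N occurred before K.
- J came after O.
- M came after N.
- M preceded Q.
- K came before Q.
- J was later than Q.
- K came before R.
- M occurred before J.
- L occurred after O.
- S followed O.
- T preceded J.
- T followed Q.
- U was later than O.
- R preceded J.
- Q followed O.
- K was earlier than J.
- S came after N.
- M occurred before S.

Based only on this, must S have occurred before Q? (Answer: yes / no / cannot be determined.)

No chain of stated constraints runs from S to Q, and none runs from Q to S either.
So the relative order of S and Q is not fixed by the given facts.

cannot be determined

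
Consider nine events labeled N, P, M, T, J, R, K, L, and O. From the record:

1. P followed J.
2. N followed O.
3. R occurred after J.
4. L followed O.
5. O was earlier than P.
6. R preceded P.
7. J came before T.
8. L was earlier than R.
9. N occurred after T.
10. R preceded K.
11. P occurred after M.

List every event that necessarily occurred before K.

J, L, O, R

Directly stated before K: R.
J reaches K via J → R → K.
L reaches K via L → R → K.
O reaches K via O → L → R → K.
No chain forces P (or any of the others) ahead of K.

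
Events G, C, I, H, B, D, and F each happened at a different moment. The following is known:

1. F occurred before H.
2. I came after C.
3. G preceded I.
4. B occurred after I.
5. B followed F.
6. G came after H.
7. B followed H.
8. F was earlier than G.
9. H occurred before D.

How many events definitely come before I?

Directly stated before I: C and G.
F reaches I via F → G → I.
H reaches I via H → G → I.
No chain forces D (or any of the others) ahead of I.
That's C, F, G, and H — 4 in all.

4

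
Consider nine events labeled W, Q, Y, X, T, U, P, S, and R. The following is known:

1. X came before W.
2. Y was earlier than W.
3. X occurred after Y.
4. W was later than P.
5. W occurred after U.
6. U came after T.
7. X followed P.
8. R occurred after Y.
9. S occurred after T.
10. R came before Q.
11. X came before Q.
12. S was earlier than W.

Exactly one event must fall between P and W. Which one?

Tracing the constraints gives P → X → W, so X sits after P and before W.
No other event is forced both after P and before W.

X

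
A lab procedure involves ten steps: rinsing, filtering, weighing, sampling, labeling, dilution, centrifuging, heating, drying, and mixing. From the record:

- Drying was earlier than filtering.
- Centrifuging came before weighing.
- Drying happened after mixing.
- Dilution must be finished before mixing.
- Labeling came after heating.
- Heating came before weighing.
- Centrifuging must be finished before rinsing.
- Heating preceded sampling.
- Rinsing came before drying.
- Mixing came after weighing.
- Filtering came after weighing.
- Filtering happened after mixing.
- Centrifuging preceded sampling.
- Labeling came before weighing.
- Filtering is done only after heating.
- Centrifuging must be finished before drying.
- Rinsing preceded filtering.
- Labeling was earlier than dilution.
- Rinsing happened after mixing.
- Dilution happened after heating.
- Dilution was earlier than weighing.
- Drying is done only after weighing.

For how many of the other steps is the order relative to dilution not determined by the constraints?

Forced before dilution: heating and labeling; forced after dilution: drying, filtering, mixing, rinsing, and weighing.
That leaves centrifuging and sampling with no forced order relative to dilution — 2.

2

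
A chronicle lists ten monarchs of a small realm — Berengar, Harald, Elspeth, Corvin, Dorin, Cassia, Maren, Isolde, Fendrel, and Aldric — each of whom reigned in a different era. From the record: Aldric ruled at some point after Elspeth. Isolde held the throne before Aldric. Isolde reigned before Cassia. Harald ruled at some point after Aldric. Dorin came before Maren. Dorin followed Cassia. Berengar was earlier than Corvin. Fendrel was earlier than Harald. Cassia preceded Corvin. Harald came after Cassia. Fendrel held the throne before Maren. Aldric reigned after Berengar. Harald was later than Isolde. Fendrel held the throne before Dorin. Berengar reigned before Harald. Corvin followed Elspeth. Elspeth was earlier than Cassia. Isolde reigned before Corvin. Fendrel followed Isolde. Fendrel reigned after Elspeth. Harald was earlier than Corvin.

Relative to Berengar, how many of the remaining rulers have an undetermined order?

6

Forced after Berengar: Aldric, Corvin, and Harald.
That leaves Cassia, Dorin, Elspeth, Fendrel, Isolde, and Maren with no forced order relative to Berengar — 6.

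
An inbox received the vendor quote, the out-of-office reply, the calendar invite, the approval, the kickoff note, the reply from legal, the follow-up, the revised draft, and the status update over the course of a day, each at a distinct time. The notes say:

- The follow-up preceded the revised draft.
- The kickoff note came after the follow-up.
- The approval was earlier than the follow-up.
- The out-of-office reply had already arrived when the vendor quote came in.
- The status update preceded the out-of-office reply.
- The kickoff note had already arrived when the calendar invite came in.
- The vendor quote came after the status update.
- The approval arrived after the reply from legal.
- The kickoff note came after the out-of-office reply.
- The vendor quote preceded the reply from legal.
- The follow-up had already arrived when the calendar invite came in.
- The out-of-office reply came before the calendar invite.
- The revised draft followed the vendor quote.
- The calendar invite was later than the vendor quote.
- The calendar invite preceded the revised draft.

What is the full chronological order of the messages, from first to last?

The constraints fix every adjacent pair, so only one ordering works:
the status update → the out-of-office reply → the vendor quote → the reply from legal → the approval → the follow-up → the kickoff note → the calendar invite → the revised draft.

the status update, the out-of-office reply, the vendor quote, the reply from legal, the approval, the follow-up, the kickoff note, the calendar invite, the revised draft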